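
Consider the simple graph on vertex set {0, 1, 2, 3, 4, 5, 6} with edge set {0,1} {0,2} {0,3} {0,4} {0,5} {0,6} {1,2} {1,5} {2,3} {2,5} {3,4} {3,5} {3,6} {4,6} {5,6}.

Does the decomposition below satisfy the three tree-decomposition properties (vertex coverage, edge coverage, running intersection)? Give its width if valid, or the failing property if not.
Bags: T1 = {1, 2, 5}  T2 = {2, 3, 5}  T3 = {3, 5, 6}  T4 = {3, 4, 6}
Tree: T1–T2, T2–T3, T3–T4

No — vertex 0 appears in no bag.

A tree decomposition must satisfy three properties: every vertex lies in some bag; for every edge, both endpoints lie together in some bag; and for every vertex, the bags containing it form a connected subtree. Here vertex 0 appears in no bag, so the decomposition is invalid.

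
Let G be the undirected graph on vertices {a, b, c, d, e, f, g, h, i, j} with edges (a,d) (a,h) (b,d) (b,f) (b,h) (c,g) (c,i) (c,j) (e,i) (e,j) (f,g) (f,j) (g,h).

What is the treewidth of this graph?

A width-2 tree decomposition is:
Bags: B1 = {a, b, d}  B2 = {a, b, h}  B3 = {b, f, h}  B4 = {f, g, h}  B5 = {f, g, j}  B6 = {c, g, j}  B7 = {c, e, j}  B8 = {c, e, i}
Tree: B1–B2, B2–B3, B3–B4, B4–B5, B5–B6, B6–B7, B7–B8
Each bag holds 3 vertices, so the decomposition has width 2, which upper-bounds the treewidth. The edges d–a–h–b–d form a cycle, so G is not a tree and its treewidth is at least 2. Combining the bounds, tw(G) = 2.

2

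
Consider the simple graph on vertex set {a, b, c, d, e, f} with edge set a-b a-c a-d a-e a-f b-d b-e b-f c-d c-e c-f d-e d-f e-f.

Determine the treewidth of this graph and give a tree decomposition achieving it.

Treewidth 4.
One such decomposition:
Bags: B1 = {a, c, d, e, f}  B2 = {a, b, d, e, f}
Tree: B1–B2

Each bag holds 5 vertices, so the decomposition has width 4, which upper-bounds the treewidth. Conversely, {a, c, d, e, f} is a clique of size 5, and the vertices of any clique must share a bag in every tree decomposition; so some bag has ≥ 5 vertices and tw(G) ≥ 4. Therefore the treewidth is 4.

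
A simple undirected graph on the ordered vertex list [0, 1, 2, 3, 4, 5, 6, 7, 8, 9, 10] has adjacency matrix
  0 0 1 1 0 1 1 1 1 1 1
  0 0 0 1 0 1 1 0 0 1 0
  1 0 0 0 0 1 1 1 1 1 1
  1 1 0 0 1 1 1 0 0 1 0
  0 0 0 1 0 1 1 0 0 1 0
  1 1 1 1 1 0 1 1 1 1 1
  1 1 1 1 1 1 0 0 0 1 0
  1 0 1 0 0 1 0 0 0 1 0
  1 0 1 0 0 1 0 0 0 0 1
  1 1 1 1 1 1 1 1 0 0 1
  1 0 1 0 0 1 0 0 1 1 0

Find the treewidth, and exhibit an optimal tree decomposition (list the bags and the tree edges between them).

The largest bag has 5 vertices, giving width 4; this decomposition certifies tw(G) ≤ 4. On the other hand G contains the 5-clique {0, 2, 5, 8, 10}. A clique must lie in a single bag of any decomposition, so no decomposition can have width below 4. The upper and lower bounds meet at 4, so that is the treewidth.

Treewidth 4.
Bags: B1 = {0, 2, 5, 6, 9}  B2 = {0, 3, 5, 6, 9}  B3 = {1, 3, 5, 6, 9}  B4 = {0, 2, 5, 9, 10}  B5 = {0, 2, 5, 7, 9}  B6 = {0, 2, 5, 8, 10}  B7 = {3, 4, 5, 6, 9}
Tree: B1–B2, B2–B3, B1–B4, B4–B5, B4–B6, B2–B7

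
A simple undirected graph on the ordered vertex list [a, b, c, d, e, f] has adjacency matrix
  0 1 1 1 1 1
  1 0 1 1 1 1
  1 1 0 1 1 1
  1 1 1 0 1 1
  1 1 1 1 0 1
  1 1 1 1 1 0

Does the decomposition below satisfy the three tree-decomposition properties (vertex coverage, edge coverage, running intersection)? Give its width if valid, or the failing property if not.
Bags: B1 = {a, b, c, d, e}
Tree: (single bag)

A tree decomposition must satisfy three properties: every vertex lies in some bag; for every edge, both endpoints lie together in some bag; and for every vertex, the bags containing it form a connected subtree. Here vertex f appears in no bag, so the decomposition is invalid.

No — vertex f appears in no bag.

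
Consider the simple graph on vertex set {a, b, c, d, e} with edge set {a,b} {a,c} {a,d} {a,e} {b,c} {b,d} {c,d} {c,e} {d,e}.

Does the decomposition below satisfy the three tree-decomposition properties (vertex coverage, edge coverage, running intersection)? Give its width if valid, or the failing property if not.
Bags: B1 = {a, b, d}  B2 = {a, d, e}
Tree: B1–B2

A tree decomposition must satisfy three properties: every vertex lies in some bag; for every edge, both endpoints lie together in some bag; and for every vertex, the bags containing it form a connected subtree. Here vertex c appears in no bag, so the decomposition is invalid.

No — vertex c appears in no bag.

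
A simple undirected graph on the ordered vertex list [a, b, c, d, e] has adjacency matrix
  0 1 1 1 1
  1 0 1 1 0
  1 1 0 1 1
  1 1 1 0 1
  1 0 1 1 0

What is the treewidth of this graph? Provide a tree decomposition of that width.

The largest bag has 4 vertices, giving width 3; this decomposition certifies tw(G) ≤ 3. For the lower bound, the 4 vertices {a, c, d, e} are pairwise adjacent, and any tree decomposition puts a clique entirely inside one bag — forcing width ≥ 3. Hence tw(G) = 3 exactly.

Treewidth 3.
Bags: B1 = {a, c, d, e}  B2 = {a, b, c, d}
Tree: B1–B2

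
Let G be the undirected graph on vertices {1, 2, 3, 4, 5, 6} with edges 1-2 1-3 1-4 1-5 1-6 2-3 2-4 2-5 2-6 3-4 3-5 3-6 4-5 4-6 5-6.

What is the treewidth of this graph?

5

A width-5 tree decomposition is:
Bags: B1 = {1, 2, 3, 4, 5, 6}
Tree: (single bag)
With just one bag of size 6, the width is 6 − 1 = 5, so tw(G) ≤ 5. On the other hand G contains the 6-clique {1, 2, 3, 4, 5, 6}. A clique must lie in a single bag of any decomposition, so no decomposition can have width below 5. The upper and lower bounds meet at 5, so that is the treewidth.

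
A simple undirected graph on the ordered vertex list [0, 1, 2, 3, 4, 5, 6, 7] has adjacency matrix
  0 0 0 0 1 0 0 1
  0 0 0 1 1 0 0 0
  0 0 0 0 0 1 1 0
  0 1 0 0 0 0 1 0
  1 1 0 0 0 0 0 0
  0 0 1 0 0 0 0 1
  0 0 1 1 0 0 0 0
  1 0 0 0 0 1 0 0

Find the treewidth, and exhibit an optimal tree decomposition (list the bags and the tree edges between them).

Every bag has size at most 3, so the width is 3 − 1 = 2 and tw(G) ≤ 2. Since 5–7–0–4–1–3–6–2–5 is a cycle in G, G is not acyclic. Forests are exactly the graphs of treewidth ≤ 1, so tw(G) ≥ 2. Therefore the treewidth is 2.

Treewidth 2.
One optimal decomposition is:
Bags: B1 = {0, 5, 7}  B2 = {0, 4, 5}  B3 = {1, 4, 5}  B4 = {1, 3, 5}  B5 = {3, 5, 6}  B6 = {2, 5, 6}
Tree: B1–B2, B2–B3, B3–B4, B4–B5, B5–B6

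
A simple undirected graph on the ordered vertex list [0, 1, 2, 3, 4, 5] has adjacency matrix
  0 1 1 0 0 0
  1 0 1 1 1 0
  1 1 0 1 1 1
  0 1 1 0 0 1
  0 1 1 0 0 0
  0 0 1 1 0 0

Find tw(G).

2

A width-2 tree decomposition is:
Bags: B1 = {1, 2, 4}  B2 = {0, 1, 2}  B3 = {1, 2, 3}  B4 = {2, 3, 5}
Tree: B1–B2, B1–B3, B3–B4
Every bag has size at most 3, so the width is 3 − 1 = 2 and tw(G) ≤ 2. On the other hand G contains the 3-clique {0, 1, 2}. A clique must lie in a single bag of any decomposition, so no decomposition can have width below 2. Combining the bounds, tw(G) = 2.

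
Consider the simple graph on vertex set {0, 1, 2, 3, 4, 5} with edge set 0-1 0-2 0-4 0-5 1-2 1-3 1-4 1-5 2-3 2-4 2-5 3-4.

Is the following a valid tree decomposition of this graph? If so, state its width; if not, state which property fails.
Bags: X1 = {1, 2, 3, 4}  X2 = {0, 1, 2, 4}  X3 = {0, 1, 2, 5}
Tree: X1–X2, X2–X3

Vertex coverage: the bags together contain {0, 1, 2, 3, 4, 5}, the full vertex set. Edge coverage: each edge of G has both endpoints in at least one bag. Running intersection: for every vertex, the bags containing it form a connected subtree. All three properties hold, so this is a valid tree decomposition of width max|bag| − 1 = 3, and hence tw(G) ≤ 3.

Yes; width 3.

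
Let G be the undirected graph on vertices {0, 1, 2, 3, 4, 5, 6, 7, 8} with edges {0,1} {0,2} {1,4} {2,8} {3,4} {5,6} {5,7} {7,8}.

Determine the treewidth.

A width-1 tree decomposition is:
Bags: B1 = {5, 6}  B2 = {5, 7}  B3 = {7, 8}  B4 = {2, 8}  B5 = {0, 2}  B6 = {0, 1}  B7 = {1, 4}  B8 = {3, 4}
Tree: B1–B2, B2–B3, B3–B4, B4–B5, B5–B6, B6–B7, B7–B8
Every bag has size at most 2, so the width is 2 − 1 = 1 and tw(G) ≤ 1. Any graph with an edge has treewidth ≥ 1, and G has the edge 6–5. Combining the bounds, tw(G) = 1.

1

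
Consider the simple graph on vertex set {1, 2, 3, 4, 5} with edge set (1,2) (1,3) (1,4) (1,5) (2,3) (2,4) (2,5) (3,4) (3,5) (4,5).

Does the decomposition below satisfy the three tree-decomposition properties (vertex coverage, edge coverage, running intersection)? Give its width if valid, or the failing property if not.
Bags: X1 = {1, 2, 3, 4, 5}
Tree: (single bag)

Checking the three conditions: (i) the bags cover all of {1, 2, 3, 4, 5}; (ii) for each edge, some bag contains both endpoints; (iii) the bags containing any fixed vertex form a subtree. All hold, so the decomposition is valid with width 5 − 1 = 4.

Yes; width 4.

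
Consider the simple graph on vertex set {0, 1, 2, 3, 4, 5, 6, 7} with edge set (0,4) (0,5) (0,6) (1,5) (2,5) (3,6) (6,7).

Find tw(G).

A width-1 tree decomposition is:
Bags: B1 = {0, 5}  B2 = {0, 6}  B3 = {6, 7}  B4 = {2, 5}  B5 = {1, 5}  B6 = {3, 6}  B7 = {0, 4}
Tree: B1–B2, B2–B3, B1–B4, B1–B5, B2–B6, B1–B7
The largest bag has 2 vertices, giving width 1; this decomposition certifies tw(G) ≤ 1. Since G has at least one edge (e.g. 0–5), it is not an edgeless graph, so tw(G) ≥ 1. Combining the bounds, tw(G) = 1.

1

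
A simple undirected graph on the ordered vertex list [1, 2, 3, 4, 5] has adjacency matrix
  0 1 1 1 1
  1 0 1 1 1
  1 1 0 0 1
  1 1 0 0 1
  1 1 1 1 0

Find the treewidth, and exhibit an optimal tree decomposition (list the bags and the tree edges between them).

The largest bag has 4 vertices, giving width 3; this decomposition certifies tw(G) ≤ 3. Conversely, {1, 2, 3, 5} is a clique of size 4, and the vertices of any clique must share a bag in every tree decomposition; so some bag has ≥ 4 vertices and tw(G) ≥ 3. Combining the bounds, tw(G) = 3.

Treewidth 3.
One such decomposition:
Bags: B1 = {1, 2, 4, 5}  B2 = {1, 2, 3, 5}
Tree: B1–B2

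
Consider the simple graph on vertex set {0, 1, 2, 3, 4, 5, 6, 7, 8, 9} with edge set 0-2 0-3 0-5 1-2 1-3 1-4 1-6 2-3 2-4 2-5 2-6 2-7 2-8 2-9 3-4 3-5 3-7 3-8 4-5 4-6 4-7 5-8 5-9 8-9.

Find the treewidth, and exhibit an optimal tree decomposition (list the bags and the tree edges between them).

Treewidth 3.
One such decomposition:
Bags: B1 = {1, 2, 3, 4}  B2 = {2, 3, 4, 7}  B3 = {2, 3, 4, 5}  B4 = {2, 3, 5, 8}  B5 = {2, 5, 8, 9}  B6 = {0, 2, 3, 5}  B7 = {1, 2, 4, 6}
Tree: B1–B2, B1–B3, B3–B4, B4–B5, B4–B6, B1–B7

Each bag holds 4 vertices, so the decomposition has width 3, which upper-bounds the treewidth. For the lower bound, the 4 vertices {2, 5, 8, 9} are pairwise adjacent, and any tree decomposition puts a clique entirely inside one bag — forcing width ≥ 3. Hence tw(G) = 3 exactly.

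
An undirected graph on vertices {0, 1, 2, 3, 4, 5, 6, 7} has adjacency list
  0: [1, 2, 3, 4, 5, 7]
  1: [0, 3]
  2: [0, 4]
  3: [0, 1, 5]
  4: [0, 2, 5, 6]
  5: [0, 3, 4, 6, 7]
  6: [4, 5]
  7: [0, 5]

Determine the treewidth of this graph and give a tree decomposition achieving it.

Treewidth 2.
Bags: B1 = {0, 4, 5}  B2 = {4, 5, 6}  B3 = {0, 3, 5}  B4 = {0, 2, 4}  B5 = {0, 5, 7}  B6 = {0, 1, 3}
Tree: B1–B2, B1–B3, B1–B4, B3–B5, B3–B6

Each bag holds 3 vertices, so the decomposition has width 2, which upper-bounds the treewidth. On the other hand G contains the 3-clique {0, 1, 3}. A clique must lie in a single bag of any decomposition, so no decomposition can have width below 2. Combining the bounds, tw(G) = 2.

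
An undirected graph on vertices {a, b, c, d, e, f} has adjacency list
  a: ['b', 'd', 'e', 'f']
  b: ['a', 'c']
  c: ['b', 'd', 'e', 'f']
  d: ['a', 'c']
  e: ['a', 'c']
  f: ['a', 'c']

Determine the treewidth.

A width-2 tree decomposition is:
Bags: B1 = {a, c, d}  B2 = {a, b, c}  B3 = {a, c, e}  B4 = {a, c, f}
Tree: B1–B2, B2–B3, B3–B4
Every bag has size at most 3, so the width is 3 − 1 = 2 and tw(G) ≤ 2. Since a–d–c–b–a is a cycle in G, G is not acyclic. Forests are exactly the graphs of treewidth ≤ 1, so tw(G) ≥ 2. Therefore the treewidth is 2.

2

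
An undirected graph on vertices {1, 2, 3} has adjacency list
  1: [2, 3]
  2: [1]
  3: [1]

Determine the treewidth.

1

A width-1 tree decomposition is:
Bags: B1 = {1, 2}  B2 = {1, 3}
Tree: B1–B2
Each bag holds 2 vertices, so the decomposition has width 1, which upper-bounds the treewidth. Any graph with an edge has treewidth ≥ 1, and G has the edge 1–2. Therefore the treewidth is 1.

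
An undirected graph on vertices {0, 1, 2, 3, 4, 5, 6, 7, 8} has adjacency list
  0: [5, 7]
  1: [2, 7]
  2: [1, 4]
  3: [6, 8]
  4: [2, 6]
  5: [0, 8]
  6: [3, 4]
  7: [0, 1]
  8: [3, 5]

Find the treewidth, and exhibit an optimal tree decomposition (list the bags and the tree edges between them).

Every bag has size at most 3, so the width is 3 − 1 = 2 and tw(G) ≤ 2. Since 7–0–5–8–3–6–4–2–1–7 is a cycle in G, G is not acyclic. Forests are exactly the graphs of treewidth ≤ 1, so tw(G) ≥ 2. Hence tw(G) = 2 exactly.

Treewidth 2.
Bags: B1 = {0, 5, 7}  B2 = {5, 7, 8}  B3 = {3, 7, 8}  B4 = {3, 6, 7}  B5 = {4, 6, 7}  B6 = {2, 4, 7}  B7 = {1, 2, 7}
Tree: B1–B2, B2–B3, B3–B4, B4–B5, B5–B6, B6–B7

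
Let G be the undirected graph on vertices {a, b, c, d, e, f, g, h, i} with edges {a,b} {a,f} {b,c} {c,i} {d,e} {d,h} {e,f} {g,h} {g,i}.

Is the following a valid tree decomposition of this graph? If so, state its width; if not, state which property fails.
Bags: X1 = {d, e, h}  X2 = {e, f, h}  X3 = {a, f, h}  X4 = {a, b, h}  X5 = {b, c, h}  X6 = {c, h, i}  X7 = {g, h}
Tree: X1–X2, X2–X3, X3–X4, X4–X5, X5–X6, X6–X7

No — edge (i,g) lies in no bag.

A tree decomposition must satisfy three properties: every vertex lies in some bag; for every edge, both endpoints lie together in some bag; and for every vertex, the bags containing it form a connected subtree. Here edge (i,g) lies in no bag, so the decomposition is invalid.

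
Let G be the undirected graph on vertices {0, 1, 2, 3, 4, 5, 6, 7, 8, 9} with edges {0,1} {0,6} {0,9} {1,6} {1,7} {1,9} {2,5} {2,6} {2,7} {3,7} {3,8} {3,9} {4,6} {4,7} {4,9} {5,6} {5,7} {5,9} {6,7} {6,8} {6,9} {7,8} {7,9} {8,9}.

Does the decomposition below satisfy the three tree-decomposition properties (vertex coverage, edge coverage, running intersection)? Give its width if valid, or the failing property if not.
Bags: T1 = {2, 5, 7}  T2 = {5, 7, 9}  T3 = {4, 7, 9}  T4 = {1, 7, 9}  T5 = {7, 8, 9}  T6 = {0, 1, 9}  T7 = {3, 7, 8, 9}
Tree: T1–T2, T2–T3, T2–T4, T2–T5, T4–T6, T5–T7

A tree decomposition must satisfy three properties: every vertex lies in some bag; for every edge, both endpoints lie together in some bag; and for every vertex, the bags containing it form a connected subtree. Here vertex 6 appears in no bag, so the decomposition is invalid.

No — vertex 6 appears in no bag.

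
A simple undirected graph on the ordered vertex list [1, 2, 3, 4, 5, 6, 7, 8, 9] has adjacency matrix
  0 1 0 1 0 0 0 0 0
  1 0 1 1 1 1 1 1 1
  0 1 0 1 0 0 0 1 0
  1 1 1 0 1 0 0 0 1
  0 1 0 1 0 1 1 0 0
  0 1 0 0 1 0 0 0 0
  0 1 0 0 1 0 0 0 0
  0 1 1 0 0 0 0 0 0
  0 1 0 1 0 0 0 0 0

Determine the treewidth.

2

A width-2 tree decomposition is:
Bags: B1 = {2, 4, 5}  B2 = {1, 2, 4}  B3 = {2, 5, 6}  B4 = {2, 3, 4}  B5 = {2, 3, 8}  B6 = {2, 5, 7}  B7 = {2, 4, 9}
Tree: B1–B2, B1–B3, B1–B4, B4–B5, B1–B6, B2–B7
The largest bag has 3 vertices, giving width 2; this decomposition certifies tw(G) ≤ 2. For the lower bound, the 3 vertices {2, 3, 8} are pairwise adjacent, and any tree decomposition puts a clique entirely inside one bag — forcing width ≥ 2. Therefore the treewidth is 2.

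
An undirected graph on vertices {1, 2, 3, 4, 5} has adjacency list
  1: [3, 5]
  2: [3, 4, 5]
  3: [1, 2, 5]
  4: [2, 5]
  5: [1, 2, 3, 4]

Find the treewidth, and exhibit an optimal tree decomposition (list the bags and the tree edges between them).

Each bag holds 3 vertices, so the decomposition has width 2, which upper-bounds the treewidth. On the other hand G contains the 3-clique {1, 3, 5}. A clique must lie in a single bag of any decomposition, so no decomposition can have width below 2. Combining the bounds, tw(G) = 2.

Treewidth 2.
One such decomposition:
Bags: B1 = {2, 3, 5}  B2 = {2, 4, 5}  B3 = {1, 3, 5}
Tree: B1–B2, B1–B3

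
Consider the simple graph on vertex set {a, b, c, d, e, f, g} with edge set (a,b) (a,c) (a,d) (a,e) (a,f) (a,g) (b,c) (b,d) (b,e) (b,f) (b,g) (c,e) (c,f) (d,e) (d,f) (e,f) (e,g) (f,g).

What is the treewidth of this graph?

4

A width-4 tree decomposition is:
Bags: B1 = {a, b, d, e, f}  B2 = {a, b, c, e, f}  B3 = {a, b, e, f, g}
Tree: B1–B2, B2–B3
Each bag holds 5 vertices, so the decomposition has width 4, which upper-bounds the treewidth. Conversely, {a, b, d, e, f} is a clique of size 5, and the vertices of any clique must share a bag in every tree decomposition; so some bag has ≥ 5 vertices and tw(G) ≥ 4. Therefore the treewidth is 4.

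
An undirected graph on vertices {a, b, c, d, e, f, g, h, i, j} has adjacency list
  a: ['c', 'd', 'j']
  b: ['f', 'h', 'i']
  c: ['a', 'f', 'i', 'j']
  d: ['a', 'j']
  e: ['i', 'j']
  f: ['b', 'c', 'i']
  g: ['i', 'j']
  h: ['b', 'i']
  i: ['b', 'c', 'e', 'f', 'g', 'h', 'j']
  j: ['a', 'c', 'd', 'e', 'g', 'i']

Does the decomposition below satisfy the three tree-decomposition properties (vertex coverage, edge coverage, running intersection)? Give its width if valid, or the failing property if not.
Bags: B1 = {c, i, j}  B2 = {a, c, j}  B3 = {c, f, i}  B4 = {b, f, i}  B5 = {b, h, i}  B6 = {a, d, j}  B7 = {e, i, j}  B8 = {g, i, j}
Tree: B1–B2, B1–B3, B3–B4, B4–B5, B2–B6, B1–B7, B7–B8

Checking the three conditions: (i) the bags cover all of {a, b, c, d, e, f, g, h, i, j}; (ii) for each edge, some bag contains both endpoints; (iii) the bags containing any fixed vertex form a subtree. All hold, so the decomposition is valid with width 3 − 1 = 2.

Yes; width 2.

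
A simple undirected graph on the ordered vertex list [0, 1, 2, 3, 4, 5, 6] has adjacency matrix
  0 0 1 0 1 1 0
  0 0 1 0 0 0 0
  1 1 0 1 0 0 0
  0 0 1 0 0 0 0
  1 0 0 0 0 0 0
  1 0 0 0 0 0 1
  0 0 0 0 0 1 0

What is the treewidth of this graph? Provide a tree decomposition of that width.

Treewidth 1.
One such decomposition:
Bags: B1 = {1, 2}  B2 = {0, 2}  B3 = {0, 4}  B4 = {0, 5}  B5 = {2, 3}  B6 = {5, 6}
Tree: B1–B2, B2–B3, B3–B4, B2–B5, B4–B6

The largest bag has 2 vertices, giving width 1; this decomposition certifies tw(G) ≤ 1. G has an edge, so its treewidth is at least 1. Hence tw(G) = 1 exactly.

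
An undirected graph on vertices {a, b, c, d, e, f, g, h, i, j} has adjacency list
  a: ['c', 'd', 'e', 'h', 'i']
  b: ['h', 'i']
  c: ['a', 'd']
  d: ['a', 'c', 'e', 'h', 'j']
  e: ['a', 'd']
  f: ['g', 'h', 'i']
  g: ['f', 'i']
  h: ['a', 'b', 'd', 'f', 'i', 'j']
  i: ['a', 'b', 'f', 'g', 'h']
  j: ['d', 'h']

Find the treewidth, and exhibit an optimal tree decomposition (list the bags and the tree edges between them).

Treewidth 2.
Bags: B1 = {b, h, i}  B2 = {f, h, i}  B3 = {a, h, i}  B4 = {f, g, i}  B5 = {a, d, h}  B6 = {d, h, j}  B7 = {a, c, d}  B8 = {a, d, e}
Tree: B1–B2, B1–B3, B2–B4, B3–B5, B5–B6, B5–B7, B5–B8

Each bag holds 3 vertices, so the decomposition has width 2, which upper-bounds the treewidth. On the other hand G contains the 3-clique {f, g, i}. A clique must lie in a single bag of any decomposition, so no decomposition can have width below 2. Combining the bounds, tw(G) = 2.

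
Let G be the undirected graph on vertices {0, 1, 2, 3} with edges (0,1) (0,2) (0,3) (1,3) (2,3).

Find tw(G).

A width-2 tree decomposition is:
Bags: B1 = {0, 2, 3}  B2 = {0, 1, 3}
Tree: B1–B2
The largest bag has 3 vertices, giving width 2; this decomposition certifies tw(G) ≤ 2. On the other hand G contains the 3-clique {0, 1, 3}. A clique must lie in a single bag of any decomposition, so no decomposition can have width below 2. The upper and lower bounds meet at 2, so that is the treewidth.

2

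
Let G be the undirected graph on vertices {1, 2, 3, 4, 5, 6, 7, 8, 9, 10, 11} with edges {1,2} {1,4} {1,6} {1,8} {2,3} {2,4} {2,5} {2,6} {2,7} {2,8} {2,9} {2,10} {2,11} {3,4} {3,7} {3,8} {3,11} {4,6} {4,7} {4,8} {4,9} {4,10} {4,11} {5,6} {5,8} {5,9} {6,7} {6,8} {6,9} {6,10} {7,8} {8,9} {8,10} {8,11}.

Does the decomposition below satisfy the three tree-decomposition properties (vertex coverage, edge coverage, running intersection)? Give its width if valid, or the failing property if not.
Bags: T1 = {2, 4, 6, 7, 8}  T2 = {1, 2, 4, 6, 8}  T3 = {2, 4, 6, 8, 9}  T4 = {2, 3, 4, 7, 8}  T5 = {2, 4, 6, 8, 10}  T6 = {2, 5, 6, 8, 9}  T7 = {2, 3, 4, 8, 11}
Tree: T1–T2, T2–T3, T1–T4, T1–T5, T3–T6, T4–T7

Checking the three conditions: (i) the bags cover all of {1, 2, 3, 4, 5, 6, 7, 8, 9, 10, 11}; (ii) for each edge, some bag contains both endpoints; (iii) the bags containing any fixed vertex form a subtree. All hold, so the decomposition is valid with width 5 − 1 = 4.

Yes; width 4.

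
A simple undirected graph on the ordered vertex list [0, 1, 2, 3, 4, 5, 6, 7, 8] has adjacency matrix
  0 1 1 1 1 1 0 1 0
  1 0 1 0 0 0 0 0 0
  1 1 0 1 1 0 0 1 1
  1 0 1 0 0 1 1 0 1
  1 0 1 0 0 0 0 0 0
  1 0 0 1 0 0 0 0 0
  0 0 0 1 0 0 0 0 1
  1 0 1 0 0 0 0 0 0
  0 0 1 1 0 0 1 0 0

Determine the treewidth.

2

A width-2 tree decomposition is:
Bags: B1 = {2, 3, 8}  B2 = {0, 2, 3}  B3 = {3, 6, 8}  B4 = {0, 1, 2}  B5 = {0, 2, 7}  B6 = {0, 3, 5}  B7 = {0, 2, 4}
Tree: B1–B2, B1–B3, B2–B4, B2–B5, B2–B6, B5–B7
Each bag holds 3 vertices, so the decomposition has width 2, which upper-bounds the treewidth. Conversely, {0, 1, 2} is a clique of size 3, and the vertices of any clique must share a bag in every tree decomposition; so some bag has ≥ 3 vertices and tw(G) ≥ 2. Therefore the treewidth is 2.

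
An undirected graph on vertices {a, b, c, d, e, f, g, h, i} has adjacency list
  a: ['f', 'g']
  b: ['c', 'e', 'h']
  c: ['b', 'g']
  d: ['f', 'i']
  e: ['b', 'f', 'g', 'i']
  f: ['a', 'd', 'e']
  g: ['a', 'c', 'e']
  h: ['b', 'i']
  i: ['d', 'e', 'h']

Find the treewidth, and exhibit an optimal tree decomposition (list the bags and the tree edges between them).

Treewidth 3.
Bags: B1 = {a, b, c, g}  B2 = {a, b, e, g}  B3 = {a, b, e, f}  B4 = {b, e, f, h}  B5 = {e, f, h, i}  B6 = {d, f, h, i}
Tree: B1–B2, B2–B3, B3–B4, B4–B5, B5–B6

Every bag has size at most 4, so the width is 4 − 1 = 3 and tw(G) ≤ 3. For the lower bound: the 4 vertex sets {a,c,g}, {b}, {e}, {d,f,h,i} are disjoint, each induces a connected subgraph, and every pair is joined by at least one edge of G. Contracting each set to a single vertex therefore yields K_{4} as a minor, and since treewidth is minor-monotone, tw(G) ≥ tw(K_{4}) = 3. The upper and lower bounds meet at 3, so that is the treewidth.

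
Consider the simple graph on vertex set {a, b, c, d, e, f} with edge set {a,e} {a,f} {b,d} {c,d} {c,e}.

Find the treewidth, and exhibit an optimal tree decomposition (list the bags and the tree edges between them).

The largest bag has 2 vertices, giving width 1; this decomposition certifies tw(G) ≤ 1. Since G has at least one edge (e.g. b–d), it is not an edgeless graph, so tw(G) ≥ 1. Combining the bounds, tw(G) = 1.

Treewidth 1.
One such decomposition:
Bags: B1 = {b, d}  B2 = {c, d}  B3 = {c, e}  B4 = {a, e}  B5 = {a, f}
Tree: B1–B2, B2–B3, B3–B4, B4–B5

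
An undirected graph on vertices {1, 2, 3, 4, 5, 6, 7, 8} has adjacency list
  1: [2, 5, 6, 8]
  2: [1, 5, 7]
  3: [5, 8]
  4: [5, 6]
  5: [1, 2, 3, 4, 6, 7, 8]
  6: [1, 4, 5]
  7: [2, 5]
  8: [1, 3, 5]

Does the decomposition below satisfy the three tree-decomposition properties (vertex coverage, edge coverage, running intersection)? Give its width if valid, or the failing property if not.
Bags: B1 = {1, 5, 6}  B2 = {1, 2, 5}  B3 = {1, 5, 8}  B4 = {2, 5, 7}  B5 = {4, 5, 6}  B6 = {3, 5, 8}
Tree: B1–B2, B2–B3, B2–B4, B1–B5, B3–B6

Vertex coverage: the bags together contain {1, 2, 3, 4, 5, 6, 7, 8}, the full vertex set. Edge coverage: each edge of G has both endpoints in at least one bag. Running intersection: for every vertex, the bags containing it form a connected subtree. All three properties hold, so this is a valid tree decomposition of width max|bag| − 1 = 2, and hence tw(G) ≤ 2.

Yes; width 2.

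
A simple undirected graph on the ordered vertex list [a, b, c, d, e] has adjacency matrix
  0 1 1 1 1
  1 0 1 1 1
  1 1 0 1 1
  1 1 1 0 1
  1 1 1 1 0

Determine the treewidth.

A width-4 tree decomposition is:
Bags: B1 = {a, b, c, d, e}
Tree: (single bag)
A single bag containing all 5 vertices is trivially a valid decomposition of width 4. On the other hand G contains the 5-clique {a, b, c, d, e}. A clique must lie in a single bag of any decomposition, so no decomposition can have width below 4. Hence tw(G) = 4 exactly.

4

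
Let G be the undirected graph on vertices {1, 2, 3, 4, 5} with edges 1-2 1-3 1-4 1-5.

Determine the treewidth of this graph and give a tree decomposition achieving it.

Every bag has size at most 2, so the width is 2 − 1 = 1 and tw(G) ≤ 1. Since G has at least one edge (e.g. 5–1), it is not an edgeless graph, so tw(G) ≥ 1. Hence tw(G) = 1 exactly.

Treewidth 1.
Bags: B1 = {1, 5}  B2 = {1, 4}  B3 = {1, 2}  B4 = {1, 3}
Tree: B1–B2, B2–B3, B3–B4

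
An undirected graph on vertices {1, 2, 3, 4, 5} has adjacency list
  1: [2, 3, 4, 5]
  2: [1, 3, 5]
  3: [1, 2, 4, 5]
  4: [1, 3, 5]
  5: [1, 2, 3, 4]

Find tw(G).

A width-3 tree decomposition is:
Bags: B1 = {1, 2, 3, 5}  B2 = {1, 3, 4, 5}
Tree: B1–B2
The largest bag has 4 vertices, giving width 3; this decomposition certifies tw(G) ≤ 3. Conversely, {1, 2, 3, 5} is a clique of size 4, and the vertices of any clique must share a bag in every tree decomposition; so some bag has ≥ 4 vertices and tw(G) ≥ 3. Combining the bounds, tw(G) = 3.

3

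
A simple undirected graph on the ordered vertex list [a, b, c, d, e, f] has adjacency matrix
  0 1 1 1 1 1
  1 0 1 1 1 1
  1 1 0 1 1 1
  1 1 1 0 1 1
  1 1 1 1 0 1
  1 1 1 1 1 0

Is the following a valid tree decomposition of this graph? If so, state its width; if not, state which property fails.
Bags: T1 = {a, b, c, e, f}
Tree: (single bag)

No — vertex d appears in no bag.

A tree decomposition must satisfy three properties: every vertex lies in some bag; for every edge, both endpoints lie together in some bag; and for every vertex, the bags containing it form a connected subtree. Here vertex d appears in no bag, so the decomposition is invalid.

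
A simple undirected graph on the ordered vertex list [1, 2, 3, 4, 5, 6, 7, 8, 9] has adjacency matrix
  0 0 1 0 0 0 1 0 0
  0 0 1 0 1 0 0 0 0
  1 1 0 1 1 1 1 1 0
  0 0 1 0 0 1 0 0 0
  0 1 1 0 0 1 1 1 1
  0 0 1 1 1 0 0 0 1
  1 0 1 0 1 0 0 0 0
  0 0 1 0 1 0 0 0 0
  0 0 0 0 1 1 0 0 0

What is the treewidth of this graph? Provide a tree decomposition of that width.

Treewidth 2.
Bags: B1 = {3, 5, 7}  B2 = {1, 3, 7}  B3 = {3, 5, 6}  B4 = {2, 3, 5}  B5 = {5, 6, 9}  B6 = {3, 4, 6}  B7 = {3, 5, 8}
Tree: B1–B2, B1–B3, B3–B4, B3–B5, B3–B6, B1–B7

Each bag holds 3 vertices, so the decomposition has width 2, which upper-bounds the treewidth. Conversely, {5, 6, 9} is a clique of size 3, and the vertices of any clique must share a bag in every tree decomposition; so some bag has ≥ 3 vertices and tw(G) ≥ 2. The upper and lower bounds meet at 2, so that is the treewidth.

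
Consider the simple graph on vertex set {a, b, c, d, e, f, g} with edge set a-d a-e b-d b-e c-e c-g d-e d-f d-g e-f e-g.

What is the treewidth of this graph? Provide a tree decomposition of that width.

Treewidth 2.
Bags: B1 = {d, e, g}  B2 = {b, d, e}  B3 = {d, e, f}  B4 = {a, d, e}  B5 = {c, e, g}
Tree: B1–B2, B1–B3, B1–B4, B1–B5

The largest bag has 3 vertices, giving width 2; this decomposition certifies tw(G) ≤ 2. Conversely, {d, e, g} is a clique of size 3, and the vertices of any clique must share a bag in every tree decomposition; so some bag has ≥ 3 vertices and tw(G) ≥ 2. Combining the bounds, tw(G) = 2.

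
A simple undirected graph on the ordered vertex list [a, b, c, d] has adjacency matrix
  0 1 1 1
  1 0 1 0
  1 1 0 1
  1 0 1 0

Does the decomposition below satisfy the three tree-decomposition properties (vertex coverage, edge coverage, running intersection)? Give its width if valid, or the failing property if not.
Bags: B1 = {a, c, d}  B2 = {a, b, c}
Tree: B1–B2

Yes; width 2.

Checking the three conditions: (i) the bags cover all of {a, b, c, d}; (ii) for each edge, some bag contains both endpoints; (iii) the bags containing any fixed vertex form a subtree. All hold, so the decomposition is valid with width 3 − 1 = 2.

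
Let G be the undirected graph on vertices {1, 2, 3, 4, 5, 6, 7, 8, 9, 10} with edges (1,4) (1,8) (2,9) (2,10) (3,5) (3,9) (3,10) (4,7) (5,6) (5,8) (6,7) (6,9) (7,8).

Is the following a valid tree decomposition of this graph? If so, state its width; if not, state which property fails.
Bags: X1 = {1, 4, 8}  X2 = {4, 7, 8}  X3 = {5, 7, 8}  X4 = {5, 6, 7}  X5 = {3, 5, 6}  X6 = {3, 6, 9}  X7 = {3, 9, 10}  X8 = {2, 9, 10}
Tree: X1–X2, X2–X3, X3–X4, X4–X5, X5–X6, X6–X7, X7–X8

Yes; width 2.

Checking the three conditions: (i) the bags cover all of {1, 2, 3, 4, 5, 6, 7, 8, 9, 10}; (ii) for each edge, some bag contains both endpoints; (iii) the bags containing any fixed vertex form a subtree. All hold, so the decomposition is valid with width 3 − 1 = 2.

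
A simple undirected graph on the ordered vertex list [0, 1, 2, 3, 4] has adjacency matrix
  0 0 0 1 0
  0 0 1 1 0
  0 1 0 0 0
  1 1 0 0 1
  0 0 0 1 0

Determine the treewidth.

A width-1 tree decomposition is:
Bags: B1 = {1, 2}  B2 = {1, 3}  B3 = {0, 3}  B4 = {3, 4}
Tree: B1–B2, B2–B3, B3–B4
Each bag holds 2 vertices, so the decomposition has width 1, which upper-bounds the treewidth. Any graph with an edge has treewidth ≥ 1, and G has the edge 2–1. Therefore the treewidth is 1.

1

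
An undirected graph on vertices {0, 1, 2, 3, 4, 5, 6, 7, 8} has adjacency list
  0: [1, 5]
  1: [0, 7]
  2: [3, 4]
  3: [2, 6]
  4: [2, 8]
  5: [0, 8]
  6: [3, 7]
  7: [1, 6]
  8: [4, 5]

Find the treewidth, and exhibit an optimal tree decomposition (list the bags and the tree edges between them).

Each bag holds 3 vertices, so the decomposition has width 2, which upper-bounds the treewidth. Since 3–6–7–1–0–5–8–4–2–3 is a cycle in G, G is not acyclic. Forests are exactly the graphs of treewidth ≤ 1, so tw(G) ≥ 2. The upper and lower bounds meet at 2, so that is the treewidth.

Treewidth 2.
One optimal decomposition is:
Bags: B1 = {3, 6, 7}  B2 = {1, 3, 7}  B3 = {0, 1, 3}  B4 = {0, 3, 5}  B5 = {3, 5, 8}  B6 = {3, 4, 8}  B7 = {2, 3, 4}
Tree: B1–B2, B2–B3, B3–B4, B4–B5, B5–B6, B6–B7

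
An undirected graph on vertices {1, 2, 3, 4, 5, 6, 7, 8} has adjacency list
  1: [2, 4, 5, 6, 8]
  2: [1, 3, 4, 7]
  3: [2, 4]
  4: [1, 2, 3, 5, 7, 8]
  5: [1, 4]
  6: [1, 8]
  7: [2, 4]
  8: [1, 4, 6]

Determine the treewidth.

2

A width-2 tree decomposition is:
Bags: B1 = {1, 2, 4}  B2 = {2, 3, 4}  B3 = {1, 4, 8}  B4 = {1, 6, 8}  B5 = {1, 4, 5}  B6 = {2, 4, 7}
Tree: B1–B2, B1–B3, B3–B4, B1–B5, B1–B6
Each bag holds 3 vertices, so the decomposition has width 2, which upper-bounds the treewidth. For the lower bound, the 3 vertices {1, 4, 8} are pairwise adjacent, and any tree decomposition puts a clique entirely inside one bag — forcing width ≥ 2. Hence tw(G) = 2 exactly.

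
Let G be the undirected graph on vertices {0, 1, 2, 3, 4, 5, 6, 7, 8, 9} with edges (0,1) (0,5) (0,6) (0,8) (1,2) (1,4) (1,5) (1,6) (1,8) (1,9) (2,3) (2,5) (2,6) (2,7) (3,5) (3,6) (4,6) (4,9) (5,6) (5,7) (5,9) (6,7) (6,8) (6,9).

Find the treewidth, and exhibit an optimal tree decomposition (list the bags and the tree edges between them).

The largest bag has 4 vertices, giving width 3; this decomposition certifies tw(G) ≤ 3. On the other hand G contains the 4-clique {0, 1, 6, 8}. A clique must lie in a single bag of any decomposition, so no decomposition can have width below 3. Combining the bounds, tw(G) = 3.

Treewidth 3.
One optimal decomposition is:
Bags: B1 = {0, 1, 5, 6}  B2 = {1, 2, 5, 6}  B3 = {0, 1, 6, 8}  B4 = {2, 5, 6, 7}  B5 = {1, 5, 6, 9}  B6 = {2, 3, 5, 6}  B7 = {1, 4, 6, 9}
Tree: B1–B2, B1–B3, B2–B4, B2–B5, B4–B6, B5–B7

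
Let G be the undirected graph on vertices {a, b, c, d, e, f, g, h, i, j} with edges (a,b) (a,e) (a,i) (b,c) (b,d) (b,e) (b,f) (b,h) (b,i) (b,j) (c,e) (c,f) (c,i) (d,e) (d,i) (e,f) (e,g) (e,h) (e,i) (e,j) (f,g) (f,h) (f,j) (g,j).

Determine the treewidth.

A width-3 tree decomposition is:
Bags: B1 = {b, e, f, h}  B2 = {b, c, e, f}  B3 = {b, c, e, i}  B4 = {a, b, e, i}  B5 = {b, e, f, j}  B6 = {b, d, e, i}  B7 = {e, f, g, j}
Tree: B1–B2, B2–B3, B3–B4, B1–B5, B4–B6, B5–B7
Each bag holds 4 vertices, so the decomposition has width 3, which upper-bounds the treewidth. On the other hand G contains the 4-clique {e, f, g, j}. A clique must lie in a single bag of any decomposition, so no decomposition can have width below 3. Therefore the treewidth is 3.

3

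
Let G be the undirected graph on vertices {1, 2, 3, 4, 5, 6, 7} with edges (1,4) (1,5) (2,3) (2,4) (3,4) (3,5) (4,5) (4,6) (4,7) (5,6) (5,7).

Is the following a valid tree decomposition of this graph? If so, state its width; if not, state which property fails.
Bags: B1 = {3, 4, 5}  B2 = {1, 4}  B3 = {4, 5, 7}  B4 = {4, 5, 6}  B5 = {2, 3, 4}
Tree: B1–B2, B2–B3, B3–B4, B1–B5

No — edge (5,1) lies in no bag.

A tree decomposition must satisfy three properties: every vertex lies in some bag; for every edge, both endpoints lie together in some bag; and for every vertex, the bags containing it form a connected subtree. Here edge (5,1) lies in no bag, so the decomposition is invalid.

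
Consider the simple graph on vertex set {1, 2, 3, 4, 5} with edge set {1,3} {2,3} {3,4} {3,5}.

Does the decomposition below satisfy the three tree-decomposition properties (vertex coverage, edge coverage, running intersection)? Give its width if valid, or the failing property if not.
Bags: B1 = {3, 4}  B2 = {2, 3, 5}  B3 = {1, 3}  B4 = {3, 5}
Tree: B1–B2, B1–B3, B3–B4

A tree decomposition must satisfy three properties: every vertex lies in some bag; for every edge, both endpoints lie together in some bag; and for every vertex, the bags containing it form a connected subtree. Here bags containing vertex 5 are not connected in the tree, so the decomposition is invalid.

No — bags containing vertex 5 are not connected in the tree.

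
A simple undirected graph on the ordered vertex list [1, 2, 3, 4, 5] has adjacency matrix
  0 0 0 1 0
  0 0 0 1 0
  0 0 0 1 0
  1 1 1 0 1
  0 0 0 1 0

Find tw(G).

A width-1 tree decomposition is:
Bags: B1 = {1, 4}  B2 = {4, 5}  B3 = {3, 4}  B4 = {2, 4}
Tree: B1–B2, B2–B3, B3–B4
Each bag holds 2 vertices, so the decomposition has width 1, which upper-bounds the treewidth. Since G has at least one edge (e.g. 4–1), it is not an edgeless graph, so tw(G) ≥ 1. Therefore the treewidth is 1.

1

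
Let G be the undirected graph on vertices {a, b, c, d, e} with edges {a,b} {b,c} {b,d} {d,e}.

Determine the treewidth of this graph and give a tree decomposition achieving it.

The largest bag has 2 vertices, giving width 1; this decomposition certifies tw(G) ≤ 1. G has an edge, so its treewidth is at least 1. Therefore the treewidth is 1.

Treewidth 1.
Bags: B1 = {d, e}  B2 = {b, d}  B3 = {b, c}  B4 = {a, b}
Tree: B1–B2, B2–B3, B2–B4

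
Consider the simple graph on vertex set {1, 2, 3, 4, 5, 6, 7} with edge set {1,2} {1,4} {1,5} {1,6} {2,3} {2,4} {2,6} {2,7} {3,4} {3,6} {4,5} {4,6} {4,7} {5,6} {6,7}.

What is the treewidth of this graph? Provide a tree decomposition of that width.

Treewidth 3.
One optimal decomposition is:
Bags: B1 = {2, 4, 6, 7}  B2 = {2, 3, 4, 6}  B3 = {1, 2, 4, 6}  B4 = {1, 4, 5, 6}
Tree: B1–B2, B1–B3, B3–B4

Every bag has size at most 4, so the width is 4 − 1 = 3 and tw(G) ≤ 3. For the lower bound, the 4 vertices {1, 2, 4, 6} are pairwise adjacent, and any tree decomposition puts a clique entirely inside one bag — forcing width ≥ 3. Hence tw(G) = 3 exactly.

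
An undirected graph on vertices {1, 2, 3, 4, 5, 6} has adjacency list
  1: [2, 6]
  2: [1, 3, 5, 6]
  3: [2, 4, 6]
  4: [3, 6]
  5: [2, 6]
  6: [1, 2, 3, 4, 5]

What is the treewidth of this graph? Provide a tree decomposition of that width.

Treewidth 2.
One optimal decomposition is:
Bags: B1 = {3, 4, 6}  B2 = {2, 3, 6}  B3 = {1, 2, 6}  B4 = {2, 5, 6}
Tree: B1–B2, B2–B3, B2–B4

Each bag holds 3 vertices, so the decomposition has width 2, which upper-bounds the treewidth. On the other hand G contains the 3-clique {1, 2, 6}. A clique must lie in a single bag of any decomposition, so no decomposition can have width below 2. Therefore the treewidth is 2.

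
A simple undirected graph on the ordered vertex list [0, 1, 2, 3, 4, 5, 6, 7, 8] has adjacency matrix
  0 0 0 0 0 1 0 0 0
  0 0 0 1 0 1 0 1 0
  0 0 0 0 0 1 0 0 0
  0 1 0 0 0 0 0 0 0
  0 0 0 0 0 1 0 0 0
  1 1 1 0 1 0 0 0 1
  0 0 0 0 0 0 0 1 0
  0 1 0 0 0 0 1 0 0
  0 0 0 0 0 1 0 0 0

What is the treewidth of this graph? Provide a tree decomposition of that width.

Treewidth 1.
One optimal decomposition is:
Bags: B1 = {1, 7}  B2 = {1, 5}  B3 = {1, 3}  B4 = {4, 5}  B5 = {5, 8}  B6 = {2, 5}  B7 = {0, 5}  B8 = {6, 7}
Tree: B1–B2, B1–B3, B2–B4, B2–B5, B4–B6, B4–B7, B1–B8

The largest bag has 2 vertices, giving width 1; this decomposition certifies tw(G) ≤ 1. Any graph with an edge has treewidth ≥ 1, and G has the edge 1–7. Therefore the treewidth is 1.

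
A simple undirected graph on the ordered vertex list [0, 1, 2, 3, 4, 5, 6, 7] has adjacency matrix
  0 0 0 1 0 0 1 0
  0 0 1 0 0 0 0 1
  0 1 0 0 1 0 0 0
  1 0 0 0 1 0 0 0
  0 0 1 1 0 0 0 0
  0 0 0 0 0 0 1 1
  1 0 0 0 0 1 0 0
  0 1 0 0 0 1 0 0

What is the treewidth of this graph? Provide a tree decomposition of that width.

Treewidth 2.
One such decomposition:
Bags: B1 = {0, 3, 4}  B2 = {0, 4, 6}  B3 = {4, 5, 6}  B4 = {4, 5, 7}  B5 = {1, 4, 7}  B6 = {1, 2, 4}
Tree: B1–B2, B2–B3, B3–B4, B4–B5, B5–B6

Each bag holds 3 vertices, so the decomposition has width 2, which upper-bounds the treewidth. The edges 4–3–0–6–5–7–1–2–4 form a cycle, so G is not a tree and its treewidth is at least 2. The upper and lower bounds meet at 2, so that is the treewidth.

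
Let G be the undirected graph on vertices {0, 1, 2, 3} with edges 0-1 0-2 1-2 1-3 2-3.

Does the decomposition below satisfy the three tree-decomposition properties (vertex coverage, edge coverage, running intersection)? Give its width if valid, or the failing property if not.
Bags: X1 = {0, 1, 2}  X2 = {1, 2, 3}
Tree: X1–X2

Every vertex of G appears in some bag (union = {0, 1, 2, 3}); every edge is covered by a bag; and for each vertex v the set of bags containing v is connected in the bag tree. The decomposition is therefore valid. The largest bag has 3 vertices, so the width is 2.

Yes; width 2.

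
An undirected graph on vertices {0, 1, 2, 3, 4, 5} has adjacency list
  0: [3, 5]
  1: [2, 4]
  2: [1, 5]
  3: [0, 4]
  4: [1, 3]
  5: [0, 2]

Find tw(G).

A width-2 tree decomposition is:
Bags: B1 = {0, 3, 5}  B2 = {3, 4, 5}  B3 = {1, 4, 5}  B4 = {1, 2, 5}
Tree: B1–B2, B2–B3, B3–B4
Each bag holds 3 vertices, so the decomposition has width 2, which upper-bounds the treewidth. For the lower bound, G contains the cycle 5–0–3–4–1–2–5, so G is not a forest; only forests have treewidth ≤ 1, hence tw(G) ≥ 2. Therefore the treewidth is 2.

2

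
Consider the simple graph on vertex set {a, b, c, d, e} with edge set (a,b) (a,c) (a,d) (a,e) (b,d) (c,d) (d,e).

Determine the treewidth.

2

A width-2 tree decomposition is:
Bags: B1 = {a, d, e}  B2 = {a, b, d}  B3 = {a, c, d}
Tree: B1–B2, B1–B3
Each bag holds 3 vertices, so the decomposition has width 2, which upper-bounds the treewidth. For the lower bound, the 3 vertices {a, d, e} are pairwise adjacent, and any tree decomposition puts a clique entirely inside one bag — forcing width ≥ 2. Hence tw(G) = 2 exactly.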